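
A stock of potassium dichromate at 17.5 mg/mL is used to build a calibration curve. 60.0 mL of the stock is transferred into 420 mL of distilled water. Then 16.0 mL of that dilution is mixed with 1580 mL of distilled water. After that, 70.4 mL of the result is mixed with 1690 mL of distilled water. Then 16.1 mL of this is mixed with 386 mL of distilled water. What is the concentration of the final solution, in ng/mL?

35.1 ng/mL

Overall dilution factor = 8 × 99.75 × 25.01 × 24.98 = 4.98 × 10⁵.
17.5 mg/mL / 4.98 × 10⁵ = 3.51 × 10⁻⁵ mg/mL = 35.1 ng/mL.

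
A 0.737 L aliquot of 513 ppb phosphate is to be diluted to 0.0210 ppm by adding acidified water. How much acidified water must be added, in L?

0.0210 ppm = 21.0 ppb.
V₂ = C₁V₁/C₂ = 513 × 0.737 / 21.0 = 18.0 L.
Diluent to add = V₂ − V₁ = 18.0 − 0.737 = 17.3 L.

17.3 L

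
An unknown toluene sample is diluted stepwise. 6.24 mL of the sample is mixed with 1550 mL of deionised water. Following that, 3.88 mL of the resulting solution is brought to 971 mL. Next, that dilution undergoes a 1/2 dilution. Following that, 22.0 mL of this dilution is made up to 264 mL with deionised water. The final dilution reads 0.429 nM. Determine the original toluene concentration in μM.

643 μM

Overall dilution factor = 249.4 × 250.3 × 2 × 12 = 1.50 × 10⁶.
Original = 0.429 nM × 1.50 × 10⁶ = 6.43 × 10⁵ nM = 643 μM.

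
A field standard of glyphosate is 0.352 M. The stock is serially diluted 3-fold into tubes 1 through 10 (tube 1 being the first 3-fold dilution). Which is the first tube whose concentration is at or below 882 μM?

tube 6

Tube n has concentration 0.352 M / 3ⁿ.
Need 3ⁿ ≥ 0.352 M / 882 μM = 399, so n ≥ 5.45.
First such tube: n = 6.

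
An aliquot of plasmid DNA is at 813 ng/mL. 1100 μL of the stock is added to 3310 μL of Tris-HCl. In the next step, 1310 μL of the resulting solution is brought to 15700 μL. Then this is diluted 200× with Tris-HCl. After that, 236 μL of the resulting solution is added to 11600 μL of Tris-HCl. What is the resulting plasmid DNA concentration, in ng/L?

Overall dilution factor = 4.009 × 11.98 × 200 × 50.15 = 4.82 × 10⁵.
813 ng/mL / 4.82 × 10⁵ = 1.69 × 10⁻³ ng/mL = 1.69 ng/L.

1.69 ng/L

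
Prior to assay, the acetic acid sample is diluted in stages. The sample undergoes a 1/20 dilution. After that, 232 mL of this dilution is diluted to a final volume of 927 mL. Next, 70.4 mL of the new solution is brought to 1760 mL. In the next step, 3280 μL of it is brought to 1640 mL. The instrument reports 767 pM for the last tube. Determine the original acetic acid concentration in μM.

Overall dilution factor = 20 × 3.996 × 25 × 500 = 9.99 × 10⁵.
Original = 767 pM × 9.99 × 10⁵ = 7.66 × 10⁸ pM = 766 μM.

766 μM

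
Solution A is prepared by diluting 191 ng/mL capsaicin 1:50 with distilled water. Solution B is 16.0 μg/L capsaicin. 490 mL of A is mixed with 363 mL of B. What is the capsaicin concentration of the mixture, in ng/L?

9000 ng/L

C_A = 191 ng/mL / 50 = 3.82 ng/mL.
C_B = 16.0 μg/L = 16.0 ng/mL.
C_mix = (C_A·V_A + C_B·V_B)/(V_A + V_B) = (3.82×490 + 16.0×363) / 853.0 = 9.00 ng/mL = 9000 ng/L.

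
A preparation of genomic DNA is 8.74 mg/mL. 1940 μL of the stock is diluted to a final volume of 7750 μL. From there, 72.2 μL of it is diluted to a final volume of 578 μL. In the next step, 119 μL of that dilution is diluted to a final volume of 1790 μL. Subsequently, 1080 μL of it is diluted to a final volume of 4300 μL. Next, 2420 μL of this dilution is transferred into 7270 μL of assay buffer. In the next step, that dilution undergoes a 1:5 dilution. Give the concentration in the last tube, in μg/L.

Overall dilution factor = 3.995 × 8.006 × 15.04 × 3.981 × 4.004 × 5 = 3.83 × 10⁴.
8.74 mg/mL / 3.83 × 10⁴ = 2.28 × 10⁻⁴ mg/mL = 228 μg/L.

228 μg/L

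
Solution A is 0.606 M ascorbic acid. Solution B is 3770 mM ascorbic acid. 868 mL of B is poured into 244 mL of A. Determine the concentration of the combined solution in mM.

C_B = 3770 mM = 3.77 M.
C_mix = (C_A·V_A + C_B·V_B)/(V_A + V_B) = (0.606×244 + 3.77×868) / 1112 = 3.08 M = 3080 mM.

3080 mM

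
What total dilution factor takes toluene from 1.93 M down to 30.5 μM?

6.33 × 10⁴

Factor = C₀/C_target = 1.93 M / 30.5 μM = 6.33 × 10⁴.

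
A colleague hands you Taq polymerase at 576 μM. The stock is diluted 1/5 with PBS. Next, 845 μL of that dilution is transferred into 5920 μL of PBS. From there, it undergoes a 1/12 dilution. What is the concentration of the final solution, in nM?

Overall dilution factor = 5 × 8.006 × 12 = 480.
576 μM / 480 = 1.20 μM = 1200 nM.

1200 nM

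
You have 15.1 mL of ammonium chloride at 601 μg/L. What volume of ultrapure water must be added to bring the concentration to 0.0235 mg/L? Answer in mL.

0.0235 mg/L = 23.5 μg/L.
V₂ = C₁V₁/C₂ = 601 × 15.1 / 23.5 = 386 mL.
Diluent to add = V₂ − V₁ = 386 − 15.1 = 371 mL.

371 mL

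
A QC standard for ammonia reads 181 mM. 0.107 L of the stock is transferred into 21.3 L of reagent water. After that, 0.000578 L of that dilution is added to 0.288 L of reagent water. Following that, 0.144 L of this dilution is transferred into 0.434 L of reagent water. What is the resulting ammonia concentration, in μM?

0.451 μM

Overall dilution factor = 200.1 × 499.3 × 4.014 = 4.01 × 10⁵.
181 mM / 4.01 × 10⁵ = 4.51 × 10⁻⁴ mM = 0.451 μM.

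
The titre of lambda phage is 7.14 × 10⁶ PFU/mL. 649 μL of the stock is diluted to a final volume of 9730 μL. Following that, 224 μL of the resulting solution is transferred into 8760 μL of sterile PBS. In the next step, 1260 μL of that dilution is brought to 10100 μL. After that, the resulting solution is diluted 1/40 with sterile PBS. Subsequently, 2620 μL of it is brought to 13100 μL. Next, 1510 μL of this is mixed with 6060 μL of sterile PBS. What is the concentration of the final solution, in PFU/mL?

Overall dilution factor = 14.99 × 40.11 × 8.016 × 40 × 5 × 5.013 = 4.83 × 10⁶.
7.14 × 10⁶ PFU/mL / 4.83 × 10⁶ = 1.48 PFU/mL.

1.48 PFU/mL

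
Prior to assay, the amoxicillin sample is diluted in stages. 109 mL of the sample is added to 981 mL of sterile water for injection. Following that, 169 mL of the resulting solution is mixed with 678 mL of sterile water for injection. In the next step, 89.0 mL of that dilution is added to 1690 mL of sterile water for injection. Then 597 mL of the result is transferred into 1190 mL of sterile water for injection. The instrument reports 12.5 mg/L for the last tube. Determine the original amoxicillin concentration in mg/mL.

Overall dilution factor = 10 × 5.012 × 19.99 × 2.993 = 2999.
Original = 12.5 mg/L × 2999 = 3.75 × 10⁴ mg/L = 37.5 mg/mL.

37.5 mg/mL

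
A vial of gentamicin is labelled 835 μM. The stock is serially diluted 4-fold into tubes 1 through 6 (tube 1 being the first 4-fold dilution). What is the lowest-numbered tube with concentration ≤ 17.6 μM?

Tube n has concentration 835 μM / 4ⁿ.
Need 4ⁿ ≥ 835 μM / 17.6 μM = 47.4, so n ≥ 2.78.
First such tube: n = 3.

tube 3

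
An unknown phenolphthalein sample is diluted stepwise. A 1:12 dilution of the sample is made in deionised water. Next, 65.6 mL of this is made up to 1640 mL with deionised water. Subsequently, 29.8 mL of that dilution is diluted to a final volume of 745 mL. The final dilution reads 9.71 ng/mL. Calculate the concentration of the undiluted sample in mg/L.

72.8 mg/L

Overall dilution factor = 12 × 25 × 25 = 7500.
Original = 9.71 ng/mL × 7500 = 7.28 × 10⁴ ng/mL = 72.8 mg/L.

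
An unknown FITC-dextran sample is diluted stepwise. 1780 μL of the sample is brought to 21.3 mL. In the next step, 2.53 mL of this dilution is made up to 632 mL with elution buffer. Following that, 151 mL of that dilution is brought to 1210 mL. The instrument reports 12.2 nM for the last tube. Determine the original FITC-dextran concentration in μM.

Overall dilution factor = 11.97 × 249.8 × 8.013 = 2.40 × 10⁴.
Original = 12.2 nM × 2.40 × 10⁴ = 2.92 × 10⁵ nM = 292 μM.

292 μM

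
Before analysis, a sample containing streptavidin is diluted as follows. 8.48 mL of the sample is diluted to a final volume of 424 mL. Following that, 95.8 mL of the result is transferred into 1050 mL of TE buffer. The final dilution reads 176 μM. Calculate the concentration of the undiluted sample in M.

Overall dilution factor = 50 × 11.96 = 598.
Original = 176 μM × 598 = 1.05 × 10⁵ μM = 0.105 M.

0.105 M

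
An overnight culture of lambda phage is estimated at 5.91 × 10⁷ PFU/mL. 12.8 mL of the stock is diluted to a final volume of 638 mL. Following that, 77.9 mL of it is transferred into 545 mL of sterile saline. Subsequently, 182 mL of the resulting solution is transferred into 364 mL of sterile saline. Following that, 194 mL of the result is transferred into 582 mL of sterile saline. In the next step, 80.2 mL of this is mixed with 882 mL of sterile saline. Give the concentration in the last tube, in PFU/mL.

1030 PFU/mL

Overall dilution factor = 49.84 × 7.996 × 3 × 4 × 12.00 = 5.74 × 10⁴.
5.91 × 10⁷ PFU/mL / 5.74 × 10⁴ = 1030 PFU/mL.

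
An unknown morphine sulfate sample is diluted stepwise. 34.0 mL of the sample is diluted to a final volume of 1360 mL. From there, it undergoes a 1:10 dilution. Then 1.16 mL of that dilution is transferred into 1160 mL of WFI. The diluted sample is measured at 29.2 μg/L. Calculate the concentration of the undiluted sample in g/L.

11.7 g/L

Overall dilution factor = 40 × 10 × 1001 = 4.00 × 10⁵.
Original = 29.2 μg/L × 4.00 × 10⁵ = 1.17 × 10⁷ μg/L = 11.7 g/L.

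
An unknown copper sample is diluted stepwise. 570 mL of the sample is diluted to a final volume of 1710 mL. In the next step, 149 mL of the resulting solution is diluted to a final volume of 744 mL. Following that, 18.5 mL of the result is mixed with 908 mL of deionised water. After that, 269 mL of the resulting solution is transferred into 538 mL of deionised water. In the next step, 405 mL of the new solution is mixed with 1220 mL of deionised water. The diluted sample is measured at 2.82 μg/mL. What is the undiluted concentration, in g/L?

Overall dilution factor = 3 × 4.993 × 50.08 × 3 × 4.012 = 9030.
Original = 2.82 μg/mL × 9030 = 2.55 × 10⁴ μg/mL = 25.5 g/L.

25.5 g/L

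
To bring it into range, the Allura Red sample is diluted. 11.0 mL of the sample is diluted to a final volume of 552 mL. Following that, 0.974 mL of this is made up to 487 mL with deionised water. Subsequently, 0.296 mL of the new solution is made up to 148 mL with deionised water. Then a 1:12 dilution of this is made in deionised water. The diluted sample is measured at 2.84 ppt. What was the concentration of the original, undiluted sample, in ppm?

Overall dilution factor = 50.18 × 500 × 500 × 12 = 1.51 × 10⁸.
Original = 2.84 ppt × 1.51 × 10⁸ = 4.28 × 10⁸ ppt = 428 ppm.

428 ppm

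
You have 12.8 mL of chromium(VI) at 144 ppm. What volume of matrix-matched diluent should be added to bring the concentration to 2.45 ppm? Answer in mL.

740 mL

V₂ = C₁V₁/C₂ = 144 × 12.8 / 2.45 = 752 mL.
Diluent to add = V₂ − V₁ = 752 − 12.8 = 740 mL.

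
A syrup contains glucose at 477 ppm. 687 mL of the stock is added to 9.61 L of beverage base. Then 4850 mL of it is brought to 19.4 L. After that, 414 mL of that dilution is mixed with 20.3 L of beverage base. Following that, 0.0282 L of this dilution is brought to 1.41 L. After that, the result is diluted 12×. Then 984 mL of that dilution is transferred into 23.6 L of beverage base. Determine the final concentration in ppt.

Overall dilution factor = 14.99 × 4 × 50.03 × 50 × 12 × 24.98 = 4.50 × 10⁷.
477 ppm / 4.50 × 10⁷ = 1.06 × 10⁻⁵ ppm = 10.6 ppt.

10.6 ppt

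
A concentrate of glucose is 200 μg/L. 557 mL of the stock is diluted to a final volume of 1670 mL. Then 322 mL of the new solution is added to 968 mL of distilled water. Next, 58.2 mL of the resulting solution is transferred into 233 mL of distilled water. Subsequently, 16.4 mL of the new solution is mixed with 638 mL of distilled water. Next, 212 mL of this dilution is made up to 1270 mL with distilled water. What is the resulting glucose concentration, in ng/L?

Overall dilution factor = 2.998 × 4.006 × 5.003 × 39.90 × 5.991 = 1.44 × 10⁴.
200 μg/L / 1.44 × 10⁴ = 0.0139 μg/L = 13.9 ng/L.

13.9 ng/L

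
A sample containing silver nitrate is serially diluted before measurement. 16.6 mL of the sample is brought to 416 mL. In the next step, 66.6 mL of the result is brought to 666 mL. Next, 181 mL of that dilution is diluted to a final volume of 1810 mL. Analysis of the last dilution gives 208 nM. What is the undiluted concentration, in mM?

0.521 mM

Overall dilution factor = 25.06 × 10 × 10 = 2506.
Original = 208 nM × 2506 = 5.21 × 10⁵ nM = 0.521 mM.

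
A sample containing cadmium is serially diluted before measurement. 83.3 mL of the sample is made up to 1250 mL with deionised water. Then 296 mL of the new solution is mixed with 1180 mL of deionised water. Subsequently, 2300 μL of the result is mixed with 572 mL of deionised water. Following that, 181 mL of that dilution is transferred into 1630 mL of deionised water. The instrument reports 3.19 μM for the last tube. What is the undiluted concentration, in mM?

Overall dilution factor = 15.01 × 4.986 × 249.7 × 10.01 = 1.87 × 10⁵.
Original = 3.19 μM × 1.87 × 10⁵ = 5.96 × 10⁵ μM = 596 mM.

596 mM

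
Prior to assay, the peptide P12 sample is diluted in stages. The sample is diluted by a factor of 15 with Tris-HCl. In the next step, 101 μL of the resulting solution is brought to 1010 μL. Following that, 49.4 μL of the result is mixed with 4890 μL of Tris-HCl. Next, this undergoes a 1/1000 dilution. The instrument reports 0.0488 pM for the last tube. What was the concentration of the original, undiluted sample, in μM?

Overall dilution factor = 15 × 10 × 99.99 × 1000 = 1.50 × 10⁷.
Original = 0.0488 pM × 1.50 × 10⁷ = 7.32 × 10⁵ pM = 0.732 μM.

0.732 μM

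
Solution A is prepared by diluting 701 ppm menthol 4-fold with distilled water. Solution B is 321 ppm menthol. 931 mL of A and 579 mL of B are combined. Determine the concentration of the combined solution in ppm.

231 ppm

C_A = 701 ppm / 4 = 175 ppm.
C_mix = (C_A·V_A + C_B·V_B)/(V_A + V_B) = (175×931 + 321×579) / 1510 = 231 ppm.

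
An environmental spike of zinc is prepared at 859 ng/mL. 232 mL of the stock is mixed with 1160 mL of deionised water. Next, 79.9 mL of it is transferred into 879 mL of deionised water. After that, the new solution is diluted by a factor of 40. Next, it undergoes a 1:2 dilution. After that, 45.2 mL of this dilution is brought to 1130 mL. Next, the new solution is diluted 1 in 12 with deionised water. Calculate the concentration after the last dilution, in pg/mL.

0.497 pg/mL

Overall dilution factor = 6 × 12.00 × 40 × 2 × 25 × 12 = 1.73 × 10⁶.
859 ng/mL / 1.73 × 10⁶ = 4.97 × 10⁻⁴ ng/mL = 0.497 pg/mL.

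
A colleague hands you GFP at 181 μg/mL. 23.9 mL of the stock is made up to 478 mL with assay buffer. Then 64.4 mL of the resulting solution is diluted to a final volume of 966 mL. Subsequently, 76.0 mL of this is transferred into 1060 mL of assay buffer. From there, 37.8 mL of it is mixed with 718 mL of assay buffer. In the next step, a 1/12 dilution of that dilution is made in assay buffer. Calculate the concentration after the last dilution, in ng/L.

168 ng/L

Overall dilution factor = 20 × 15 × 14.95 × 19.99 × 12 = 1.08 × 10⁶.
181 μg/mL / 1.08 × 10⁶ = 1.68 × 10⁻⁴ μg/mL = 168 ng/L.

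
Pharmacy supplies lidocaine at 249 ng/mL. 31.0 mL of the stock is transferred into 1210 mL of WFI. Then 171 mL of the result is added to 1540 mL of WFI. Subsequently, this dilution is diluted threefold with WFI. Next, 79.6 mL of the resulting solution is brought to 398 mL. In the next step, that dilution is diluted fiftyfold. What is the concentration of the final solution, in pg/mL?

Overall dilution factor = 40.03 × 10.01 × 3 × 5 × 50 = 3.00 × 10⁵.
249 ng/mL / 3.00 × 10⁵ = 8.29 × 10⁻⁴ ng/mL = 0.829 pg/mL.

0.829 pg/mL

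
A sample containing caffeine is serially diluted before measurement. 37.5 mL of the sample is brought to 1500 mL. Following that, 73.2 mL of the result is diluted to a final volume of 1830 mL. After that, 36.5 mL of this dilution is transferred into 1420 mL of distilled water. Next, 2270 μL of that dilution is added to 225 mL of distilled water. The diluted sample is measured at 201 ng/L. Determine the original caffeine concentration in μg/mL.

803 μg/mL

Overall dilution factor = 40 × 25 × 39.90 × 100.1 = 4.00 × 10⁶.
Original = 201 ng/L × 4.00 × 10⁶ = 8.03 × 10⁸ ng/L = 803 μg/mL.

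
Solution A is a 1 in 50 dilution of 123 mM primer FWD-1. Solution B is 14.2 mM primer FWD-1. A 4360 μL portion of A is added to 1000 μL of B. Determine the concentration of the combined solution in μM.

C_A = 123 mM / 50 = 2.46 mM.
C_mix = (C_A·V_A + C_B·V_B)/(V_A + V_B) = (2.46×4360 + 14.2×1000) / 5360 = 4.65 mM = 4650 μM.

4650 μM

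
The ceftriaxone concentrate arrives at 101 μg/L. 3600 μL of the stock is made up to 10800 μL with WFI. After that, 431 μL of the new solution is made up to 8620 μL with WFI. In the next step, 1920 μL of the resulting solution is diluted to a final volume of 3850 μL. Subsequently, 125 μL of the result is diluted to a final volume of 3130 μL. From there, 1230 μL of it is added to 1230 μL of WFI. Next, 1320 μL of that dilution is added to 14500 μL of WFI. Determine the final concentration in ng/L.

1.40 ng/L

Overall dilution factor = 3 × 20 × 2.005 × 25.04 × 2 × 11.98 = 7.22 × 10⁴.
101 μg/L / 7.22 × 10⁴ = 1.40 × 10⁻³ μg/L = 1.40 ng/L.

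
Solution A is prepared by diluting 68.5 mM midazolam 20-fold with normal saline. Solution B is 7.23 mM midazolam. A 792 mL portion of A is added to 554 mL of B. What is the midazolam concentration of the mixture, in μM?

C_A = 68.5 mM / 20 = 3.42 mM.
C_mix = (C_A·V_A + C_B·V_B)/(V_A + V_B) = (3.42×792 + 7.23×554) / 1346 = 4.99 mM = 4990 μM.

4990 μM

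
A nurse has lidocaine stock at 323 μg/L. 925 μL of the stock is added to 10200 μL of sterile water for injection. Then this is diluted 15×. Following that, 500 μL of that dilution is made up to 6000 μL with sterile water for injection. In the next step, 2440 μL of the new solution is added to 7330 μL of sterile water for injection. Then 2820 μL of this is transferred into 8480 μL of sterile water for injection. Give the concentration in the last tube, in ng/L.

9.30 ng/L

Overall dilution factor = 12.03 × 15 × 12 × 4.004 × 4.007 = 3.47 × 10⁴.
323 μg/L / 3.47 × 10⁴ = 9.30 × 10⁻³ μg/L = 9.30 ng/L.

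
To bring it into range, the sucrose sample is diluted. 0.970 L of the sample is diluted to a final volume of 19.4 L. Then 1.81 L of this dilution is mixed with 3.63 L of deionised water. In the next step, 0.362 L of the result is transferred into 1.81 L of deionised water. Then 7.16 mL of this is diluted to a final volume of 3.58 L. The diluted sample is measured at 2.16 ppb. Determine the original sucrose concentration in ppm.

Overall dilution factor = 20 × 3.006 × 6 × 500 = 1.80 × 10⁵.
Original = 2.16 ppb × 1.80 × 10⁵ = 3.90 × 10⁵ ppb = 390 ppm.

390 ppm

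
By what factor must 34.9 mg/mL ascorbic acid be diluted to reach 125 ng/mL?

Factor = C₀/C_target = 34.9 mg/mL / 125 ng/mL = 2.79 × 10⁵.

2.79 × 10⁵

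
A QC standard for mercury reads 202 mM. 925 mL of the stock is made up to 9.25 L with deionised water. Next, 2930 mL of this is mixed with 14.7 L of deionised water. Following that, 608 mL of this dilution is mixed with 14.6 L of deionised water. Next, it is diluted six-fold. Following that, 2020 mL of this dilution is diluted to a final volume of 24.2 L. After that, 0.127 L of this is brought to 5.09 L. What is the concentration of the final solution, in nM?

46.6 nM

Overall dilution factor = 10 × 6.017 × 25.01 × 6 × 11.98 × 40.08 = 4.34 × 10⁶.
202 mM / 4.34 × 10⁶ = 4.66 × 10⁻⁵ mM = 46.6 nM.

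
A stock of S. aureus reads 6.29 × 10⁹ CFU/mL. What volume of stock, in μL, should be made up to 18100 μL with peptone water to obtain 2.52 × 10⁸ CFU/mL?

725 μL

V₁ = C₂V₂/C₁ = 2.52 × 10⁸ × 18100 / 6.29 × 10⁹ = 725 μL.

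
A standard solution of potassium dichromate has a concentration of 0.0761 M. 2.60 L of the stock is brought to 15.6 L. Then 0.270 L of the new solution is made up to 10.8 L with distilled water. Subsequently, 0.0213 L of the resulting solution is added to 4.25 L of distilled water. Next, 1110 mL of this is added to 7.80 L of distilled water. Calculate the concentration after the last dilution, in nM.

Overall dilution factor = 6 × 40 × 200.5 × 8.027 = 3.86 × 10⁵.
0.0761 M / 3.86 × 10⁵ = 1.97 × 10⁻⁷ M = 197 nM.

197 nM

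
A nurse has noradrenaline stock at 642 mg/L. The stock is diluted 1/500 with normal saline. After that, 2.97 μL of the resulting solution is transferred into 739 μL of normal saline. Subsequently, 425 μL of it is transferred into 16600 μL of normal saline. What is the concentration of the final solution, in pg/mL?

128 pg/mL

Overall dilution factor = 500 × 249.8 × 40.06 = 5.00 × 10⁶.
642 mg/L / 5.00 × 10⁶ = 1.28 × 10⁻⁴ mg/L = 128 pg/mL.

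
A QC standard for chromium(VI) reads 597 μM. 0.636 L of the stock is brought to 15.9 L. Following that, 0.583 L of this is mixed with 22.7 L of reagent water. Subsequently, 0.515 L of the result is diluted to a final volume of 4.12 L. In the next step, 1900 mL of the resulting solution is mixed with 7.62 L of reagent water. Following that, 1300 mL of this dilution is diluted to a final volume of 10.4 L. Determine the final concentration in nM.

1.86 nM

Overall dilution factor = 25 × 39.94 × 8 × 5.011 × 8 = 3.20 × 10⁵.
597 μM / 3.20 × 10⁵ = 1.86 × 10⁻³ μM = 1.86 nM.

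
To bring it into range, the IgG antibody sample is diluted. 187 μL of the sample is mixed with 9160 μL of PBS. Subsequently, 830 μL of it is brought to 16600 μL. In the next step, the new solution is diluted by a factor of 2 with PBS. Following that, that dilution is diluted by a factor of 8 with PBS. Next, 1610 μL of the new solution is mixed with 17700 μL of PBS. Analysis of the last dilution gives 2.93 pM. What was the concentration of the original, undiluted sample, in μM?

0.562 μM

Overall dilution factor = 49.98 × 20 × 2 × 8 × 11.99 = 1.92 × 10⁵.
Original = 2.93 pM × 1.92 × 10⁵ = 5.62 × 10⁵ pM = 0.562 μM.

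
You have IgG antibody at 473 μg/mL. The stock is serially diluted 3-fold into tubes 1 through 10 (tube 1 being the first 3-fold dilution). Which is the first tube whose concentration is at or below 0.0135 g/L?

tube 4

Tube n has concentration 473 μg/mL / 3ⁿ.
Need 3ⁿ ≥ 473 μg/mL / 0.0135 g/L = 35.0, so n ≥ 3.24.
First such tube: n = 4.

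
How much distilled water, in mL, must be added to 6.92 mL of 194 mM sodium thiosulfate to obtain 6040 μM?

6040 μM = 6.04 mM.
V₂ = C₁V₁/C₂ = 194 × 6.92 / 6.04 = 222 mL.
Diluent to add = V₂ − V₁ = 222 − 6.92 = 215 mL.

215 mL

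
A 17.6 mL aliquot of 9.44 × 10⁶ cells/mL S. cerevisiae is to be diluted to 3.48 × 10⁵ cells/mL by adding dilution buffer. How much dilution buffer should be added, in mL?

V₂ = C₁V₁/C₂ = 9.44 × 10⁶ × 17.6 / 3.48 × 10⁵ = 477 mL.
Diluent to add = V₂ − V₁ = 477 − 17.6 = 460 mL.

460 mL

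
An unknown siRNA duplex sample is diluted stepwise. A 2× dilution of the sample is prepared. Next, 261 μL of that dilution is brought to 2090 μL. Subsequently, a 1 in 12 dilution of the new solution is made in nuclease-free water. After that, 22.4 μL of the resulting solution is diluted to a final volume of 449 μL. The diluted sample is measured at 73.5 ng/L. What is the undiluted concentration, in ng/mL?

Overall dilution factor = 2 × 8.008 × 12 × 20.04 = 3852.
Original = 73.5 ng/L × 3852 = 2.83 × 10⁵ ng/L = 283 ng/mL.

283 ng/mL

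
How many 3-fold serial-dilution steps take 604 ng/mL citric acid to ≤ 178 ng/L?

8

Need 3ⁿ ≥ 3393, so n ≥ log(3393)/log(3) = 7.40.
Minimum whole steps: n = 8.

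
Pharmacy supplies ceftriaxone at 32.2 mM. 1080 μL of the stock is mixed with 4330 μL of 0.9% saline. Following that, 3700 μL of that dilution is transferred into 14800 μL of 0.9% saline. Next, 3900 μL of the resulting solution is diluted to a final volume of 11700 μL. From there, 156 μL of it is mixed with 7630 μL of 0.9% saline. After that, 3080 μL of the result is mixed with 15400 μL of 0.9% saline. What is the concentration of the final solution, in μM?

1.43 μM

Overall dilution factor = 5.009 × 5 × 3 × 49.91 × 6 = 2.25 × 10⁴.
32.2 mM / 2.25 × 10⁴ = 1.43 × 10⁻³ mM = 1.43 μM.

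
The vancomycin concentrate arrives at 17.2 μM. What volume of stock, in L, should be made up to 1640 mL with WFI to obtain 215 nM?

215 nM = 0.215 μM.
V₁ = C₂V₂/C₁ = 0.215 × 1640 / 17.2 = 20.5 mL = 0.0205 L.

0.0205 L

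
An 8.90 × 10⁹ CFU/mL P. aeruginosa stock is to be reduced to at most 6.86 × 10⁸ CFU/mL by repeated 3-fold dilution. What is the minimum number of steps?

3

Need 3ⁿ ≥ 13.0, so n ≥ log(13.0)/log(3) = 2.33.
Minimum whole steps: n = 3.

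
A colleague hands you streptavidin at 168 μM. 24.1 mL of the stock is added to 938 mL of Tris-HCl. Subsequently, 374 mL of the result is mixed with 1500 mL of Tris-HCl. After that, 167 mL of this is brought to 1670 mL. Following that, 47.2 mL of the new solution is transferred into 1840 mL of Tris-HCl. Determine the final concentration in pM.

2100 pM

Overall dilution factor = 39.92 × 5.011 × 10 × 39.98 = 8.00 × 10⁴.
168 μM / 8.00 × 10⁴ = 2.10 × 10⁻³ μM = 2100 pM.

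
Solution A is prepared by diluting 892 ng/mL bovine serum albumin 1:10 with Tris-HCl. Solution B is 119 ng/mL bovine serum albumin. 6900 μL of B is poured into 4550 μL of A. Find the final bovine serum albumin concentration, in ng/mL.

C_A = 892 ng/mL / 10 = 89.2 ng/mL.
C_mix = (C_A·V_A + C_B·V_B)/(V_A + V_B) = (89.2×4550 + 119×6900) / 11450 = 107 ng/mL.

107 ng/mL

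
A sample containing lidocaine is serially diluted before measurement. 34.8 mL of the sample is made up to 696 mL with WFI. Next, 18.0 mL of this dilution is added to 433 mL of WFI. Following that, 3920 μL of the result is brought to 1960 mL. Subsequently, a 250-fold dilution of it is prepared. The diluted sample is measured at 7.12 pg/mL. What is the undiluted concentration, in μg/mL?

Overall dilution factor = 20 × 25.06 × 500 × 250 = 6.26 × 10⁷.
Original = 7.12 pg/mL × 6.26 × 10⁷ = 4.46 × 10⁸ pg/mL = 446 μg/mL.

446 μg/mL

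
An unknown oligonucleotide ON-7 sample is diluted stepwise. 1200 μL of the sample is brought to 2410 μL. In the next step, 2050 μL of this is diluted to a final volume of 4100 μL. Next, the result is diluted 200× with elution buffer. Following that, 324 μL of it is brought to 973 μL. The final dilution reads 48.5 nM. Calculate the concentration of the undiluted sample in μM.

117 μM

Overall dilution factor = 2.008 × 2 × 200 × 3.003 = 2412.
Original = 48.5 nM × 2412 = 1.17 × 10⁵ nM = 117 μM.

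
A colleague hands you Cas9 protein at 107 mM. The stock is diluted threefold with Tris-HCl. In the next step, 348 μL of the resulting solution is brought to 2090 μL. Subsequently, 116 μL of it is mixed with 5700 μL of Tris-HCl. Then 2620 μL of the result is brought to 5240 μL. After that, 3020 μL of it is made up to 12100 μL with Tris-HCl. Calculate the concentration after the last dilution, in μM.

14.8 μM

Overall dilution factor = 3 × 6.006 × 50.14 × 2 × 4.007 = 7239.
107 mM / 7239 = 0.0148 mM = 14.8 μM.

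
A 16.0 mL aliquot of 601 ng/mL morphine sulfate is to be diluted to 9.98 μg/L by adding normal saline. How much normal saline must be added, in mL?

948 mL

9.98 μg/L = 9.98 ng/mL.
V₂ = C₁V₁/C₂ = 601 × 16.0 / 9.98 = 964 mL.
Diluent to add = V₂ − V₁ = 964 − 16.0 = 948 mL.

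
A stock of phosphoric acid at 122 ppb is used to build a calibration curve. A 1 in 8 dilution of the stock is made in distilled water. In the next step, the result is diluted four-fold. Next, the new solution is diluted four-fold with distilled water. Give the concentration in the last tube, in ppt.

Overall dilution factor = 8 × 4 × 4 = 128.
122 ppb / 128 = 0.953 ppb = 953 ppt.

953 ppt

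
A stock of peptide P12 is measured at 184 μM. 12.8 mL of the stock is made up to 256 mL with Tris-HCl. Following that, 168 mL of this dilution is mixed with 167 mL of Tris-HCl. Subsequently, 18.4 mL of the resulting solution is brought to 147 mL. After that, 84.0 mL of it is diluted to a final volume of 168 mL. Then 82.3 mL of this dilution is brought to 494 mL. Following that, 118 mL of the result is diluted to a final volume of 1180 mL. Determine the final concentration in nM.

Overall dilution factor = 20 × 1.994 × 7.989 × 2 × 6.002 × 10 = 3.82 × 10⁴.
184 μM / 3.82 × 10⁴ = 4.81 × 10⁻³ μM = 4.81 nM.

4.81 nM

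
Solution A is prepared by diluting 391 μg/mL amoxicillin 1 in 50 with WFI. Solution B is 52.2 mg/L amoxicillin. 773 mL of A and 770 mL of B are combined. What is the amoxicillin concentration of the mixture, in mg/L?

C_A = 391 μg/mL / 50 = 7.82 μg/mL.
C_B = 52.2 mg/L = 52.2 μg/mL.
C_mix = (C_A·V_A + C_B·V_B)/(V_A + V_B) = (7.82×773 + 52.2×770) / 1543 = 30.0 μg/mL = 30.0 mg/L.

30.0 mg/L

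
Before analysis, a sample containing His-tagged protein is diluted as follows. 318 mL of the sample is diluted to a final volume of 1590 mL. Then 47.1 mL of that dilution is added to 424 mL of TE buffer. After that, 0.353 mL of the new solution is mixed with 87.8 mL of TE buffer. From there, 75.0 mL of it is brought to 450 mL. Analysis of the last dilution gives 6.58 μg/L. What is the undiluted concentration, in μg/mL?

493 μg/mL

Overall dilution factor = 5 × 10.00 × 249.7 × 6 = 7.49 × 10⁴.
Original = 6.58 μg/L × 7.49 × 10⁴ = 4.93 × 10⁵ μg/L = 493 μg/mL.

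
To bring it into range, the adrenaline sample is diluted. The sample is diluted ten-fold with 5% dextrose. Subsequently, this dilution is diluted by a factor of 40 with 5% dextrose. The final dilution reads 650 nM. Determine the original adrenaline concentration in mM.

Overall dilution factor = 10 × 40 = 400.
Original = 650 nM × 400 = 2.60 × 10⁵ nM = 0.260 mM.

0.260 mM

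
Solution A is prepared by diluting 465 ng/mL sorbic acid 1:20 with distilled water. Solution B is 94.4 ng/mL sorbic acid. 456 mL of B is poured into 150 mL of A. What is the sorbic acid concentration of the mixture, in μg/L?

76.8 μg/L

C_A = 465 ng/mL / 20 = 23.2 ng/mL.
C_mix = (C_A·V_A + C_B·V_B)/(V_A + V_B) = (23.2×150 + 94.4×456) / 606.0 = 76.8 ng/mL = 76.8 μg/L.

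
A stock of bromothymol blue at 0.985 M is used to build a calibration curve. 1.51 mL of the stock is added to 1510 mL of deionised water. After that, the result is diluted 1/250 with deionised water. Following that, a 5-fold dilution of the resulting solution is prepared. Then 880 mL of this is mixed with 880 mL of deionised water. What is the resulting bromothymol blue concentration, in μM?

0.394 μM

Overall dilution factor = 1001 × 250 × 5 × 2 = 2.50 × 10⁶.
0.985 M / 2.50 × 10⁶ = 3.94 × 10⁻⁷ M = 0.394 μM.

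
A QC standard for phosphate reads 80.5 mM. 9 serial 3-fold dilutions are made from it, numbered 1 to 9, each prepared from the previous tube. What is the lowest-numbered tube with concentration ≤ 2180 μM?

tube 4

Tube n has concentration 80.5 mM / 3ⁿ.
Need 3ⁿ ≥ 80.5 mM / 2180 μM = 36.9, so n ≥ 3.28.
First such tube: n = 4.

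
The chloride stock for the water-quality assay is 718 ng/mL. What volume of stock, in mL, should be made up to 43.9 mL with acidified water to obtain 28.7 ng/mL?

1.75 mL

V₁ = C₂V₂/C₁ = 28.7 × 43.9 / 718 = 1.75 mL.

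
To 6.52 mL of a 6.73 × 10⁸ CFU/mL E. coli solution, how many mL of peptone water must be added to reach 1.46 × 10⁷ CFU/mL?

294 mL

V₂ = C₁V₁/C₂ = 6.73 × 10⁸ × 6.52 / 1.46 × 10⁷ = 301 mL.
Diluent to add = V₂ − V₁ = 301 − 6.52 = 294 mL.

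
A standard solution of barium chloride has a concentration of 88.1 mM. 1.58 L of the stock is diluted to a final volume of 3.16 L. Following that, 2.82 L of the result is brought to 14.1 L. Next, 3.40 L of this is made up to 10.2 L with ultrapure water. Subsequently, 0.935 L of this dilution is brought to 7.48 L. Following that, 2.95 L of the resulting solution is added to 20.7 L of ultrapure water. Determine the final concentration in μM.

Overall dilution factor = 2 × 5 × 3 × 8 × 8.017 = 1924.
88.1 mM / 1924 = 0.0458 mM = 45.8 μM.

45.8 μM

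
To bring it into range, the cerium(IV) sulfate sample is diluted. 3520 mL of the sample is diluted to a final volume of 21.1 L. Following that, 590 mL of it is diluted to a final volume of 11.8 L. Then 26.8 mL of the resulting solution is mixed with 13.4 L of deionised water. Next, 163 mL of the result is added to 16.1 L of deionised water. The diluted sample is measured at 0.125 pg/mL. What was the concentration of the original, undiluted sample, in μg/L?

749 μg/L

Overall dilution factor = 5.994 × 20 × 501 × 99.77 = 5.99 × 10⁶.
Original = 0.125 pg/mL × 5.99 × 10⁶ = 7.49 × 10⁵ pg/mL = 749 μg/L.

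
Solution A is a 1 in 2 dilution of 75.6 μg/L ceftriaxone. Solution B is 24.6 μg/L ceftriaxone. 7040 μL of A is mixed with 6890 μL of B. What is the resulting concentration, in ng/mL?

31.3 ng/mL

C_A = 75.6 μg/L / 2 = 37.8 μg/L.
C_mix = (C_A·V_A + C_B·V_B)/(V_A + V_B) = (37.8×7040 + 24.6×6890) / 13930 = 31.3 μg/L = 31.3 ng/mL.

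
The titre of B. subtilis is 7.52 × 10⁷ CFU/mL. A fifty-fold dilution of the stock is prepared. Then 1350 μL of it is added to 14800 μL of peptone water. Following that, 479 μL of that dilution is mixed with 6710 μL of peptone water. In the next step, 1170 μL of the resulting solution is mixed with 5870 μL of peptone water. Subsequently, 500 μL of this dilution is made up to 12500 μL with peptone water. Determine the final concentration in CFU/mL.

55.7 CFU/mL

Overall dilution factor = 50 × 11.96 × 15.01 × 6.017 × 25 = 1.35 × 10⁶.
7.52 × 10⁷ CFU/mL / 1.35 × 10⁶ = 55.7 CFU/mL.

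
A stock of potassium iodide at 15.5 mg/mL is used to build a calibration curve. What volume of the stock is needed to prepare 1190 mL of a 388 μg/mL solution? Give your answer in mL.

388 μg/mL = 0.388 mg/mL.
V₁ = C₂V₂/C₁ = 0.388 × 1190 / 15.5 = 29.8 mL.

29.8 mL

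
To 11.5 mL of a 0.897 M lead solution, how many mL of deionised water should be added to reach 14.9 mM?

681 mL

14.9 mM = 0.0149 M.
V₂ = C₁V₁/C₂ = 0.897 × 11.5 / 0.0149 = 692 mL.
Diluent to add = V₂ − V₁ = 692 − 11.5 = 681 mL.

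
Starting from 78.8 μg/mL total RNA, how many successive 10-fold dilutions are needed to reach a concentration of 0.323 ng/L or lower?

9

Need 10ⁿ ≥ 2.44 × 10⁸, so n ≥ log(2.44 × 10⁸)/log(10) = 8.39.
Minimum whole steps: n = 9.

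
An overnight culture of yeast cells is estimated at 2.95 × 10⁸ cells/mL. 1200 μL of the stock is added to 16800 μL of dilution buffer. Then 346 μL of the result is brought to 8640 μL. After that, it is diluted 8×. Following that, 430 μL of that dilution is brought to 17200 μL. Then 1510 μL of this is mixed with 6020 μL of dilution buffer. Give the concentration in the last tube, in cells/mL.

494 cells/mL

Overall dilution factor = 15 × 24.97 × 8 × 40 × 4.987 = 5.98 × 10⁵.
2.95 × 10⁸ cells/mL / 5.98 × 10⁵ = 494 cells/mL.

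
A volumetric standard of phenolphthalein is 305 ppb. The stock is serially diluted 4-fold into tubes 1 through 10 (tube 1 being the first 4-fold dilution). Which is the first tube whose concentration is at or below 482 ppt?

Tube n has concentration 305 ppb / 4ⁿ.
Need 4ⁿ ≥ 305 ppb / 482 ppt = 633, so n ≥ 4.65.
First such tube: n = 5.

tube 5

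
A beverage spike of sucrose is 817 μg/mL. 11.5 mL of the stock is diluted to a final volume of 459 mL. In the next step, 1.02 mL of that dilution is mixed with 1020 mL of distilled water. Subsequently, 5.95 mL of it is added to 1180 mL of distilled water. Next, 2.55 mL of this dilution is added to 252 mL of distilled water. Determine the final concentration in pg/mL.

Overall dilution factor = 39.91 × 1001 × 199.3 × 99.82 = 7.95 × 10⁸.
817 μg/mL / 7.95 × 10⁸ = 1.03 × 10⁻⁶ μg/mL = 1.03 pg/mL.

1.03 pg/mL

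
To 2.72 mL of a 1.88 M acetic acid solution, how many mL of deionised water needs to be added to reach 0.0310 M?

V₂ = C₁V₁/C₂ = 1.88 × 2.72 / 0.0310 = 165 mL.
Diluent to add = V₂ − V₁ = 165 − 2.72 = 162 mL.

162 mL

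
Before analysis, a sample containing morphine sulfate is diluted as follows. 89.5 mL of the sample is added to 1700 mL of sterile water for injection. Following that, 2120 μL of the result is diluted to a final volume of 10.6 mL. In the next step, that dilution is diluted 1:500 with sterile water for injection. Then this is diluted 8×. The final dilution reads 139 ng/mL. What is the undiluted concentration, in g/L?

55.6 g/L

Overall dilution factor = 19.99 × 5 × 500 × 8 = 4.00 × 10⁵.
Original = 139 ng/mL × 4.00 × 10⁵ = 5.56 × 10⁷ ng/mL = 55.6 g/L.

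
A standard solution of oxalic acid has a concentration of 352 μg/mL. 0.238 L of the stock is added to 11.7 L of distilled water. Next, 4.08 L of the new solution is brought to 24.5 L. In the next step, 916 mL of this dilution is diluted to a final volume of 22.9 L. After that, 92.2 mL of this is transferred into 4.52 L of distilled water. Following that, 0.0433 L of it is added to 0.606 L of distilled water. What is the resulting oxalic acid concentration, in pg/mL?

62.3 pg/mL

Overall dilution factor = 50.16 × 6.005 × 25 × 50.02 × 15.00 = 5.65 × 10⁶.
352 μg/mL / 5.65 × 10⁶ = 6.23 × 10⁻⁵ μg/mL = 62.3 pg/mL.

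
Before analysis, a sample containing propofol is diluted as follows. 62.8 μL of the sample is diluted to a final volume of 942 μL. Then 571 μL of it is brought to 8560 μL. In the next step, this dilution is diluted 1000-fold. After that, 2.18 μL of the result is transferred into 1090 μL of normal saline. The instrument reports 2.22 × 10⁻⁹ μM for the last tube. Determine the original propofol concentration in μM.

Overall dilution factor = 15 × 14.99 × 1000 × 501 = 1.13 × 10⁸.
Original = 2.22 × 10⁻⁹ μM × 1.13 × 10⁸ = 0.250 μM.

0.250 μM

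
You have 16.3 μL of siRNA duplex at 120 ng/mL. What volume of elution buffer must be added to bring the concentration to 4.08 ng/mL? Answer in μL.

463 μL

V₂ = C₁V₁/C₂ = 120 × 16.3 / 4.08 = 479 μL.
Diluent to add = V₂ − V₁ = 479 − 16.3 = 463 μL.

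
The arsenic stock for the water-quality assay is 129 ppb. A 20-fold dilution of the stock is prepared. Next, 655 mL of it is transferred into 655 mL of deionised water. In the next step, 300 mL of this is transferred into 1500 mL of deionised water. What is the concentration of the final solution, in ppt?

538 ppt

Overall dilution factor = 20 × 2 × 6 = 240.
129 ppb / 240 = 0.537 ppb = 538 ppt.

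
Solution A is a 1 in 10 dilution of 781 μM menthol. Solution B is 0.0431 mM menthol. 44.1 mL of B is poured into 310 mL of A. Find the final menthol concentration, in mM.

C_A = 781 μM / 10 = 78.1 μM.
C_B = 0.0431 mM = 43.1 μM.
C_mix = (C_A·V_A + C_B·V_B)/(V_A + V_B) = (78.1×310 + 43.1×44.1) / 354.1 = 73.7 μM = 0.0737 mM.

0.0737 mM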